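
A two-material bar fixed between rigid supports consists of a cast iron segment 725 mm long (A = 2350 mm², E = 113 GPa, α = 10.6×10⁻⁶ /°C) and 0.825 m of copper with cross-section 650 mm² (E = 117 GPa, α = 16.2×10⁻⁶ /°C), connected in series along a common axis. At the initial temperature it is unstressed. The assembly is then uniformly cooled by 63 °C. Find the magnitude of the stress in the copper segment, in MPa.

σ ≈ 150 MPa (tensile)

If the supports were absent, the total length change would be Σ αᵢΔT Lᵢ = 10.6×10⁻⁶×63×725 + 16.2×10⁻⁶×63×825 = 1.326 mm.
Since the ends are fixed, an axial force P builds up, equal in every segment, with P · Σ Lᵢ/(AᵢEᵢ) = δ_free.
The series flexibility is Σ Lᵢ/(AᵢEᵢ) = 725/(2350×113×10³) + 825/(650×117×10³) = 1.358×10⁻⁵ mm/N.
So P = 1.326 / 1.358×10⁻⁵ = 97.67 kN, tensile.
σ_{copper} = P / A = 97670 / 650 = 150.3 MPa.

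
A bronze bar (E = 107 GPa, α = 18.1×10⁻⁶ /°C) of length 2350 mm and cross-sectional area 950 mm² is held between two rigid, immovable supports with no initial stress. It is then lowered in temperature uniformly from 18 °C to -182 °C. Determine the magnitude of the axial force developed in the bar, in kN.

With zero net strain, σ = E·αΔT = 107 GPa × 18.1×10⁻⁶ × 200 = 387.3 MPa.
P = AEαΔT = 950 × 107×10³ × 18.1×10⁻⁶ × 200 = 368 kN (tensile).

P ≈ 368 kN (tensile)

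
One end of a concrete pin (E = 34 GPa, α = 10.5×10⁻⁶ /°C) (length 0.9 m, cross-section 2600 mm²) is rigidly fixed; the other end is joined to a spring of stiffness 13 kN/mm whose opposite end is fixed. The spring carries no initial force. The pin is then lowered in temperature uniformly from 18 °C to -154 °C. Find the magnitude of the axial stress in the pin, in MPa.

If the spring were absent the pin would shorten by αΔT L = 10.5×10⁻⁶ × 172 × 900 = 1.625 mm.
With a force P in the spring, the elastic change of the pin is PL/(AE) and that of the spring is P/k; compatibility requires their sum to equal δ_free.
So P = δ_free / [L/(AE) + 1/k] = 1.625 / [ 900/(2600×34×10³) + 1/(13×10³) ].
P = 1.625 / 8.71×10⁻⁵ = 18660 N.
σ = P/A = 18660/2600 = 7.177 MPa.

σ ≈ 7.18 MPa (tensile)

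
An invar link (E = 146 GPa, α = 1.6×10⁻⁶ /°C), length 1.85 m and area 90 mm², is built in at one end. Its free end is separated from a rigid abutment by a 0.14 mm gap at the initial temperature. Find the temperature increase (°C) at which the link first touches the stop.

Contact occurs when the free expansion equals the gap: αΔT L = 0.14 mm.
ΔT = 0.14 / (1.6×10⁻⁶ × 1850) = 47.3 °C.

ΔT ≈ 47.3 °C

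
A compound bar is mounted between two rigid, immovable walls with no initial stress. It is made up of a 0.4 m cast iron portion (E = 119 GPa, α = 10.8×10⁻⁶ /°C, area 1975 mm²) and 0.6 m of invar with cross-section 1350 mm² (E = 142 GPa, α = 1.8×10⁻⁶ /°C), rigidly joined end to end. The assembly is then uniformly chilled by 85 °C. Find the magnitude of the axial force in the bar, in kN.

P ≈ 95 kN (tensile)

Free thermal contraction of the whole bar: Σ αᵢΔT Lᵢ = 10.8×10⁻⁶×85×400 + 1.8×10⁻⁶×85×600 = 0.459 mm.
The walls prevent any net length change, so an axial force P (same in every segment) develops. Compatibility: P · Σ Lᵢ/(AᵢEᵢ) = δ_free.
Σ Lᵢ/(AᵢEᵢ) = 400/(1975×119×10³) + 600/(1350×142×10³) = 4.832×10⁻⁶ mm/N.
Hence P = δ_free / Σ(L/AE) = 0.459/4.832×10⁻⁶ = 94.99 kN (tensile).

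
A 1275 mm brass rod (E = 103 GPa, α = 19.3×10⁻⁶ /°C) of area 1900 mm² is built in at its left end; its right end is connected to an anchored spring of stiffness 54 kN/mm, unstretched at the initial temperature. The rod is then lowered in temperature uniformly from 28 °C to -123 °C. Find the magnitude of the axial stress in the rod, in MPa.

The unrestrained thermal change is αΔT L = 19.3×10⁻⁶ × 151 × 1275 = 3.716 mm.
With a force P in the spring, the elastic change of the rod is PL/(AE) and that of the spring is P/k; compatibility requires their sum to equal δ_free.
So P = δ_free / [L/(AE) + 1/k] = 3.716 / [ 1275/(1900×103×10³) + 1/(54×10³) ].
P = 3.716 / 2.503×10⁻⁵ = 148400 N.
σ = P/A = 148400/1900 = 78.12 MPa.

σ ≈ 78.1 MPa (tensile)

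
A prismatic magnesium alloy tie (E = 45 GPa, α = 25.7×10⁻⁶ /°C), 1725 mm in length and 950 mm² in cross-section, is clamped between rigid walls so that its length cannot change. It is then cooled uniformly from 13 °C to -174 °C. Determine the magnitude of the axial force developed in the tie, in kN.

The ends cannot move, so σ = EαΔT = 45×10³ × 25.7×10⁻⁶ × 187 = 216.3 MPa.
Axial force P = σA = 216.3 × 950 = 205500 N = 205.5 kN, tensile.

P ≈ 205 kN (tensile)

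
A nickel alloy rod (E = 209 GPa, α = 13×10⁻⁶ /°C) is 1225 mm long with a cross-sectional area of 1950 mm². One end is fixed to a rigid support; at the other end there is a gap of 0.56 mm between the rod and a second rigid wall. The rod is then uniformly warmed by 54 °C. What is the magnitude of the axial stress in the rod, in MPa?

Unrestrained expansion: δ_free = αΔT L = 13×10⁻⁶ × 54 × 1225 = 0.8599 mm.
This exceeds the 0.56 mm gap, so the wall pushes back. The portion of expansion that must be recovered elastically is δ_free − gap = 0.8599 − 0.56 = 0.2999 mm.
So σ = E(δ_free − g)/L = 209×10³ × 0.2999/1225 = 51.18 MPa.

σ ≈ 51.2 MPa (compressive)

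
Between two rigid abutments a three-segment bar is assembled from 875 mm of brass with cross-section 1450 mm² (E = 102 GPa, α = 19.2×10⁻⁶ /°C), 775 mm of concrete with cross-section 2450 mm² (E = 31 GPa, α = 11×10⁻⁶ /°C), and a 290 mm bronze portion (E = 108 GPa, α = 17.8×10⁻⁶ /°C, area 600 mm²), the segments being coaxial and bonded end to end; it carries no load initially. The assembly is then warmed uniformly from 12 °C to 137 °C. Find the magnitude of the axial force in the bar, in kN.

Free thermal expansion of the whole bar: Σ αᵢΔT Lᵢ = 19.2×10⁻⁶×125×875 + 11×10⁻⁶×125×775 + 17.8×10⁻⁶×125×290 = 3.811 mm.
The rigid supports impose zero overall length change; the single axial force P common to all segments must satisfy P Σ Lᵢ/(AᵢEᵢ) = δ_free.
The series flexibility is Σ Lᵢ/(AᵢEᵢ) = 875/(1450×102×10³) + 775/(2450×31×10³) + 290/(600×108×10³) = 2.06×10⁻⁵ mm/N.
P = 3.811 / 2.06×10⁻⁵ = 185000 N = 185 kN, compressive.

P ≈ 185 kN (compressive)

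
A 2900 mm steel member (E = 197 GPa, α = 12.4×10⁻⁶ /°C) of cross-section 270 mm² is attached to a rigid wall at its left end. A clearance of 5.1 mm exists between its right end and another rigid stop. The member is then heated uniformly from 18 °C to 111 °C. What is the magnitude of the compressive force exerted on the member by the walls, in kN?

P ≈ 0 kN

If the wall were absent the member would grow by αΔT L = 12.4×10⁻⁶ × 93 × 2900 = 3.344 mm.
Since δ_free = 3.34 mm is less than the 5.1 mm gap, the member never touches the wall. No axial force develops.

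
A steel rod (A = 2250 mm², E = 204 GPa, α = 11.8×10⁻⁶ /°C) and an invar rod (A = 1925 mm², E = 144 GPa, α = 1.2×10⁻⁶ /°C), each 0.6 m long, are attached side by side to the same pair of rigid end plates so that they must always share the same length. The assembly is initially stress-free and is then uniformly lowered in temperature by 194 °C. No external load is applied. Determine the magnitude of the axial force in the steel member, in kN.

P ≈ 355 kN (tensile in the steel)

Equilibrium of a rigid end plate with no external load gives equal and opposite internal forces ±P in the two members. Since α_{steel} > α_{invar}, cooling drives the steel into tension and the invar into compression.
Setting the final lengths equal and cancelling L: (α₁ − α₂)ΔT = P/(A₁E₁) + P/(A₂E₂).
|α₁ − α₂|·ΔT = 10.6×10⁻⁶ × 194 = 0.002056.
1/(A₁E₁) + 1/(A₂E₂) = 1/(2250×204×10³) + 1/(1925×144×10³) = 5.786×10⁻⁹ N⁻¹.
P = 0.002056 / 5.786×10⁻⁹ = 355400 N = 355.4 kN.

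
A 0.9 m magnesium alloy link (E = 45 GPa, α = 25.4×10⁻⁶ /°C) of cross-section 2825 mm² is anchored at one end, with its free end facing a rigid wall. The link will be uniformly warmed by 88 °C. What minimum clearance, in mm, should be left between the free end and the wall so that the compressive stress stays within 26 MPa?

g ≈ 1.49 mm

With no wall the link would lengthen by αΔT L = 25.4×10⁻⁶ × 88 × 900 = 2.012 mm.
At the allowable stress the elastic shortening the wall may impose is σL/E = 26 × 900 / (45×10³) = 0.52 mm.
So the gap has to take up the difference, g_min = δ_free − σL/E = 2.012 − 0.52 = 1.492 mm.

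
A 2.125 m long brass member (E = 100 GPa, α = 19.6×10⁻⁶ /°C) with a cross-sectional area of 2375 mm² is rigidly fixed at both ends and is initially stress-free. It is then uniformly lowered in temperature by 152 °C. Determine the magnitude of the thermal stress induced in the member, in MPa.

With length fixed, the mechanical strain must cancel the thermal strain αΔT = 19.6×10⁻⁶ × 152 = 2979.2×10⁻⁶.
σ = EαΔT = 100×10³ × 19.6×10⁻⁶ × 152 = 297.9 MPa (tensile; the member is trying to contract).

σ ≈ 298 MPa (tensile)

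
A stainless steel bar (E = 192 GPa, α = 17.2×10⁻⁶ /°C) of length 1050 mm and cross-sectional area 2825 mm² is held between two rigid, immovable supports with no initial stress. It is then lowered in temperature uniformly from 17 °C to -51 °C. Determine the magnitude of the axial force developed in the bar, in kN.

Full restraint means ε = 0, so the stress is σ = EαΔT = 192×10³ × 17.2×10⁻⁶ × 68 = 224.6 MPa.
P = AEαΔT = 2825 × 192×10³ × 17.2×10⁻⁶ × 68 = 634.4 kN (tensile).

P ≈ 634 kN (tensile)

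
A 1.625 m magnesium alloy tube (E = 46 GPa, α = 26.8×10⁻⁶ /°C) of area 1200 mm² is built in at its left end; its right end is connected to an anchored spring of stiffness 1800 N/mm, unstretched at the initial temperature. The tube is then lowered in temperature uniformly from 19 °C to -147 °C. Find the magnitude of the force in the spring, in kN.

The unrestrained thermal change is αΔT L = 26.8×10⁻⁶ × 166 × 1625 = 7.229 mm.
Let P be the tensile force in the spring. The tube extends elastically by PL/(AE) and the spring stretches by P/k; together these equal δ_free.
So P = δ_free / [L/(AE) + 1/k] = 7.229 / [ 1625/(1200×46×10³) + 1/(1800) ].
P = 7.229 / 0.000585 = 12360 N.

P ≈ 12.4 kN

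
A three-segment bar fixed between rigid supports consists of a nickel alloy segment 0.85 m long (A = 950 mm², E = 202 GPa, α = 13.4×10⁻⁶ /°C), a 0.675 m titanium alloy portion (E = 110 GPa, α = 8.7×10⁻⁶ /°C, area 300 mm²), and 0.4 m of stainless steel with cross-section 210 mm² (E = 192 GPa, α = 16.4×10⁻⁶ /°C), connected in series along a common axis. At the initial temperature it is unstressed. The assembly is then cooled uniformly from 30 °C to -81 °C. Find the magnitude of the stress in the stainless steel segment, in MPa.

σ ≈ 362 MPa (tensile)

With the walls removed the bar would change length by δ_free = Σ αᵢΔT Lᵢ = 13.4×10⁻⁶×111×850 + 8.7×10⁻⁶×111×675 + 16.4×10⁻⁶×111×400 = 2.644 mm.
The walls prevent any net length change, so an axial force P (same in every segment) develops. Compatibility: P · Σ Lᵢ/(AᵢEᵢ) = δ_free.
Σ Lᵢ/(AᵢEᵢ) = 850/(950×202×10³) + 675/(300×110×10³) + 400/(210×192×10³) = 3.48×10⁻⁵ mm/N.
So P = 2.644 / 3.48×10⁻⁵ = 75.98 kN, tensile.
σ_{stainless steel} = P / A = 75980 / 210 = 361.8 MPa.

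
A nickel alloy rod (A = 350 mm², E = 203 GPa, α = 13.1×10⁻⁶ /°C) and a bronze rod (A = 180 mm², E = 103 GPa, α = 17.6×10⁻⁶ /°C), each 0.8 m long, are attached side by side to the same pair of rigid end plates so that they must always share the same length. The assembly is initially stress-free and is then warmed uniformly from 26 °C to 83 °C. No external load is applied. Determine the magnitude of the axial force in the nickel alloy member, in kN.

P ≈ 3.77 kN (tensile in the nickel alloy)

Equilibrium of a rigid end plate with no external load gives equal and opposite internal forces ±P in the two members. Since α_{bronze} > α_{nickel alloy}, heating drives the bronze into compression and the nickel alloy into tension.
Compatibility of the two members (thermal + elastic change equal): (α₁ − α₂)ΔT = P·[1/(A₁E₁) + 1/(A₂E₂)].
|α₁ − α₂|·ΔT = 4.5×10⁻⁶ × 57 = 0.0002565.
1/(A₁E₁) + 1/(A₂E₂) = 1/(350×203×10³) + 1/(180×103×10³) = 6.801×10⁻⁸ N⁻¹.
P = 0.0002565 / 6.801×10⁻⁸ = 3771 N = 3.771 kN.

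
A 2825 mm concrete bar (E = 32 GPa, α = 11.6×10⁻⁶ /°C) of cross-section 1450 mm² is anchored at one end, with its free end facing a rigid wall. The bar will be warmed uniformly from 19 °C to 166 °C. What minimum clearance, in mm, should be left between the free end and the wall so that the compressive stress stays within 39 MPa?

With no wall the bar would lengthen by αΔT L = 11.6×10⁻⁶ × 147 × 2825 = 4.817 mm.
A stress of 39 MPa corresponds to the wall pushing the bar back by σL/E = 39×2825/(32×10³) = 3.443 mm.
So the gap has to take up the difference, g_min = δ_free − σL/E = 4.817 − 3.443 = 1.374 mm.

g ≈ 1.37 mm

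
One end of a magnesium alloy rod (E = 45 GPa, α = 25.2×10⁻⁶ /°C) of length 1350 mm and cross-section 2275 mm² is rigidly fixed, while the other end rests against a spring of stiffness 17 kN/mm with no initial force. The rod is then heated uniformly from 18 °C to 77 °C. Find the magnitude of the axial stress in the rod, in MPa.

The unrestrained thermal change is αΔT L = 25.2×10⁻⁶ × 59 × 1350 = 2.007 mm.
With a force P in the spring, the elastic change of the rod is PL/(AE) and that of the spring is P/k; compatibility requires their sum to equal δ_free.
P [ L/(AE) + 1/k ] = δ_free → P [ 1350/(2275×45×10³) + 1/(17×10³) ] = 2.007.
P = 2.007 / 7.201×10⁻⁵ = 27870 N.
σ = P/A = 27870/2275 = 12.25 MPa.

σ ≈ 12.3 MPa (compressive)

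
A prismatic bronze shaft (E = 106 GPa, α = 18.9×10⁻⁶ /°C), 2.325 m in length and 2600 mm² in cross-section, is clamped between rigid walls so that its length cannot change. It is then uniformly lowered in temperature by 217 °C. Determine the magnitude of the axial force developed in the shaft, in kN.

P ≈ 1130 kN (tensile)

Full restraint means ε = 0, so the stress is σ = EαΔT = 106×10³ × 18.9×10⁻⁶ × 217 = 434.7 MPa.
Then P = σA = 434.7 × 2600 mm² = 1130 kN, tensile.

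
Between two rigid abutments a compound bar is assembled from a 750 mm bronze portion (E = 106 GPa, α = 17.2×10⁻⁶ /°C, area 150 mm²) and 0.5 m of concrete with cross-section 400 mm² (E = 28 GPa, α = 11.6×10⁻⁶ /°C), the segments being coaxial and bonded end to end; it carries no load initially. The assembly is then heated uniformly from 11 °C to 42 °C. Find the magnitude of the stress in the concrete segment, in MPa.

σ ≈ 15.8 MPa (compressive)

With the walls removed the bar would change length by δ_free = Σ αᵢΔT Lᵢ = 17.2×10⁻⁶×31×750 + 11.6×10⁻⁶×31×500 = 0.5797 mm.
The walls prevent any net length change, so an axial force P (same in every segment) develops. Compatibility: P · Σ Lᵢ/(AᵢEᵢ) = δ_free.
The series flexibility is Σ Lᵢ/(AᵢEᵢ) = 750/(150×106×10³) + 500/(400×28×10³) = 9.181×10⁻⁵ mm/N.
Hence P = δ_free / Σ(L/AE) = 0.5797/9.181×10⁻⁵ = 6.314 kN (compressive).
σ_{concrete} = P / A = 6314 / 400 = 15.78 MPa.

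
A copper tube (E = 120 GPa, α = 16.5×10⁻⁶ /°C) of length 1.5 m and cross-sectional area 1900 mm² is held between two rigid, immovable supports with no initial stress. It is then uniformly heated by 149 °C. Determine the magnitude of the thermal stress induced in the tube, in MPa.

σ ≈ 295 MPa (compressive)

With length fixed, the mechanical strain must cancel the thermal strain αΔT = 16.5×10⁻⁶ × 149 = 2458.5×10⁻⁶.
σ = EαΔT = 120×10³ × 16.5×10⁻⁶ × 149 = 295 MPa (compressive; the tube is trying to expand).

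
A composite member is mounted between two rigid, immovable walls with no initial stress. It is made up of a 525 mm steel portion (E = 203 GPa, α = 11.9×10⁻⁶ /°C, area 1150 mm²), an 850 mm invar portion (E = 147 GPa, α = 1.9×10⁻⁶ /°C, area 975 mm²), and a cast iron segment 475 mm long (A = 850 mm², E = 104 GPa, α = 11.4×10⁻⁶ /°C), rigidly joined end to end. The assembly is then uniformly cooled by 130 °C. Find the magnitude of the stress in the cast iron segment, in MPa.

If the supports were absent, the total length change would be Σ αᵢΔT Lᵢ = 11.9×10⁻⁶×130×525 + 1.9×10⁻⁶×130×850 + 11.4×10⁻⁶×130×475 = 1.726 mm.
The walls prevent any net length change, so an axial force P (same in every segment) develops. Compatibility: P · Σ Lᵢ/(AᵢEᵢ) = δ_free.
The series flexibility is Σ Lᵢ/(AᵢEᵢ) = 525/(1150×203×10³) + 850/(975×147×10³) + 475/(850×104×10³) = 1.355×10⁻⁵ mm/N.
P = 1.726 / 1.355×10⁻⁵ = 127400 N = 127.4 kN, tensile.
σ_{cast iron} = P / A = 127400 / 850 = 149.8 MPa.

σ ≈ 150 MPa (tensile)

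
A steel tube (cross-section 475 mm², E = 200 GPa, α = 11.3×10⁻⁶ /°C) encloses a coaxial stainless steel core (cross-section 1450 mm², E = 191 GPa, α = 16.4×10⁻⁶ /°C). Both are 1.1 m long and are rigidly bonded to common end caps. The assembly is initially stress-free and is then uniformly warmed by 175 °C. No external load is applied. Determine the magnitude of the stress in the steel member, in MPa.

Both members must finish at the same length. With the larger α, the stainless steel tends to over-expand; the plates restrain it, putting the stainless steel in compression and the steel in tension. With no external load the two internal forces are equal and opposite, magnitude P.
Equating the net (thermal + elastic) strains gives |α₁ − α₂|·ΔT = P·[1/(A₁E₁) + 1/(A₂E₂)].
|α₁ − α₂|·ΔT = 5.1×10⁻⁶ × 175 = 0.0008925.
1/(A₁E₁) + 1/(A₂E₂) = 1/(475×200×10³) + 1/(1450×191×10³) = 1.414×10⁻⁸ N⁻¹.
So P = 0.0008925 / 1.414×10⁻⁸ = 63.13 kN.
σ_{steel} = P/A₁ = 63130/475 = 132.9 MPa, tensile.

σ ≈ 133 MPa (tensile)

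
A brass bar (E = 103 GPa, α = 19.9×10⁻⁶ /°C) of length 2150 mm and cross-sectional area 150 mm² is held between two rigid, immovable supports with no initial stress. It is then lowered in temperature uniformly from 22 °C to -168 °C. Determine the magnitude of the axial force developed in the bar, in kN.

Full restraint means ε = 0, so the stress is σ = EαΔT = 103×10³ × 19.9×10⁻⁶ × 190 = 389.4 MPa.
Axial force P = σA = 389.4 × 150 = 58420 N = 58.42 kN, tensile.

P ≈ 58.4 kN (tensile)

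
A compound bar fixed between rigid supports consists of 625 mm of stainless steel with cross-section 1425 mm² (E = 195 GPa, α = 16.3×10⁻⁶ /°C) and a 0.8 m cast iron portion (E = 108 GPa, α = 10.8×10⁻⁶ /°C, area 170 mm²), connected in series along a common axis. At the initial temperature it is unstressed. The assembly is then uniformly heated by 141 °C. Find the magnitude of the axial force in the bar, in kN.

Free thermal expansion of the whole bar: Σ αᵢΔT Lᵢ = 16.3×10⁻⁶×141×625 + 10.8×10⁻⁶×141×800 = 2.655 mm.
Since the ends are fixed, an axial force P builds up, equal in every segment, with P · Σ Lᵢ/(AᵢEᵢ) = δ_free.
Σ Lᵢ/(AᵢEᵢ) = 625/(1425×195×10³) + 800/(170×108×10³) = 4.582×10⁻⁵ mm/N.
Hence P = δ_free / Σ(L/AE) = 2.655/4.582×10⁻⁵ = 57.93 kN (compressive).

P ≈ 57.9 kN (compressive)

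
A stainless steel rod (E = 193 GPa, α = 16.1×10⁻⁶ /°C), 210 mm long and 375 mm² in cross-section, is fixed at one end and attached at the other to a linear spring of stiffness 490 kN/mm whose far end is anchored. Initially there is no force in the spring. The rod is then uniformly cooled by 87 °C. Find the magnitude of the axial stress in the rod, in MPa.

σ ≈ 159 MPa (tensile)

Free thermal contraction: δ_free = αΔT L = 16.1×10⁻⁶ × 87 × 210 = 0.2941 mm.
With a force P in the spring, the elastic change of the rod is PL/(AE) and that of the spring is P/k; compatibility requires their sum to equal δ_free.
So P = δ_free / [L/(AE) + 1/k] = 0.2941 / [ 210/(375×193×10³) + 1/(490×10³) ].
P = 0.2941 / 4.942×10⁻⁶ = 59520 N.
σ = P/A = 59520/375 = 158.7 MPa.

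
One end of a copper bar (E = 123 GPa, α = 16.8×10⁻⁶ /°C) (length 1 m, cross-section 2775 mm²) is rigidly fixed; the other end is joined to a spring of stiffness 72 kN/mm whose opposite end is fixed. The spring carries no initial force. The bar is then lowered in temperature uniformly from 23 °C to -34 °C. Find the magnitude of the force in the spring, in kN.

P ≈ 56.9 kN

The unrestrained thermal change is αΔT L = 16.8×10⁻⁶ × 57 × 1000 = 0.9576 mm.
Let P be the tensile force in the spring. The bar extends elastically by PL/(AE) and the spring stretches by P/k; together these equal δ_free.
So P = δ_free / [L/(AE) + 1/k] = 0.9576 / [ 1000/(2775×123×10³) + 1/(72×10³) ].
P = 0.9576 / 1.682×10⁻⁵ = 56940 N.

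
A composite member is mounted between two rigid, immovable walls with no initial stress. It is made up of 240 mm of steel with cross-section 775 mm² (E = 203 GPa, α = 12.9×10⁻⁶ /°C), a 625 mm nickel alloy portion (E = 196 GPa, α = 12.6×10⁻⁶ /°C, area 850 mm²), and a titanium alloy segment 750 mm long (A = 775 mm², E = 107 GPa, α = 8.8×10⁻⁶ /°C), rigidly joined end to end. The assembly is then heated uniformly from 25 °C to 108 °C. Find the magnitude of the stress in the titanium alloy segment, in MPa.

With the walls removed the bar would change length by δ_free = Σ αᵢΔT Lᵢ = 12.9×10⁻⁶×83×240 + 12.6×10⁻⁶×83×625 + 8.8×10⁻⁶×83×750 = 1.458 mm.
The rigid supports impose zero overall length change; the single axial force P common to all segments must satisfy P Σ Lᵢ/(AᵢEᵢ) = δ_free.
Σ Lᵢ/(AᵢEᵢ) = 240/(775×203×10³) + 625/(850×196×10³) + 750/(775×107×10³) = 1.432×10⁻⁵ mm/N.
So P = 1.458 / 1.432×10⁻⁵ = 101.8 kN, compressive.
σ_{titanium alloy} = P / A = 101800 / 775 = 131.4 MPa.

σ ≈ 131 MPa (compressive)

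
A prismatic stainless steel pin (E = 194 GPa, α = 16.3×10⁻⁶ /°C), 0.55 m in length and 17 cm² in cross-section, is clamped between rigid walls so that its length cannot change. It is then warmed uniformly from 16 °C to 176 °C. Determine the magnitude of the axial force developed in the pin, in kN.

The ends cannot move, so σ = EαΔT = 194×10³ × 16.3×10⁻⁶ × 160 = 506 MPa.
Axial force P = σA = 506 × 1700 = 860100 N = 860.1 kN, compressive.

P ≈ 860 kN (compressive)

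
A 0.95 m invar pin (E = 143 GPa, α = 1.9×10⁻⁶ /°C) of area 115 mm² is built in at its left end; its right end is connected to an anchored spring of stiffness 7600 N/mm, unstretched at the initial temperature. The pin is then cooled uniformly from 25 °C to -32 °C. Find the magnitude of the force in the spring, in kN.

If the spring were absent the pin would shorten by αΔT L = 1.9×10⁻⁶ × 57 × 950 = 0.1029 mm.
With a force P in the spring, the elastic change of the pin is PL/(AE) and that of the spring is P/k; compatibility requires their sum to equal δ_free.
P [ L/(AE) + 1/k ] = δ_free → P [ 950/(115×143×10³) + 1/(7600) ] = 0.1029.
P = 0.1029 / 0.0001893 = 543.4 N.

P ≈ 0.543 kN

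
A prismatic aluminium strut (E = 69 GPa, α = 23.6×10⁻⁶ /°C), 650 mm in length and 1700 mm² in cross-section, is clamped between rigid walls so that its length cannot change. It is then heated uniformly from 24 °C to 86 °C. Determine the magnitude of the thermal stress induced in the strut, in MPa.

With length fixed, the mechanical strain must cancel the thermal strain αΔT = 23.6×10⁻⁶ × 62 = 1463.2×10⁻⁶.
Hence σ = E·αΔT = 69×10³ × 1463.2×10⁻⁶ = 101 MPa, compressive.

σ ≈ 101 MPa (compressive)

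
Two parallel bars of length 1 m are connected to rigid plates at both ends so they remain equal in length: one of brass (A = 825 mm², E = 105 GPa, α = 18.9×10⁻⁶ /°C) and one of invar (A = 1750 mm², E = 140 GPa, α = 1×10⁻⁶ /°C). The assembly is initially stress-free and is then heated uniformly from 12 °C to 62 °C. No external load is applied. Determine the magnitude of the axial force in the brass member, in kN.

The brass has the larger α, so on heating it would change length more than the invar if both were free. The rigid plates force a common final length, so the brass is put into compression and the invar into tension, with equal and opposite forces P (no external load).
Compatibility of the two members (thermal + elastic change equal): (α₁ − α₂)ΔT = P·[1/(A₁E₁) + 1/(A₂E₂)].
|α₁ − α₂|·ΔT = 17.9×10⁻⁶ × 50 = 0.000895.
1/(A₁E₁) + 1/(A₂E₂) = 1/(825×105×10³) + 1/(1750×140×10³) = 1.563×10⁻⁸ N⁻¹.
So P = 0.000895 / 1.563×10⁻⁸ = 57.28 kN.

P ≈ 57.3 kN (compressive in the brass)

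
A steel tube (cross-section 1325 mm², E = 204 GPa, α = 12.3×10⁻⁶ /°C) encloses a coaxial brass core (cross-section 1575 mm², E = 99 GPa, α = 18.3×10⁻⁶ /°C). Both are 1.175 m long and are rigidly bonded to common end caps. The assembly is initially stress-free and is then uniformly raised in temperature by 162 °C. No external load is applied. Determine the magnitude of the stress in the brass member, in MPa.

Equilibrium of a rigid end plate with no external load gives equal and opposite internal forces ±P in the two members. Since α_{brass} > α_{steel}, heating drives the brass into compression and the steel into tension.
Setting the final lengths equal and cancelling L: (α₁ − α₂)ΔT = P/(A₁E₁) + P/(A₂E₂).
|α₁ − α₂|·ΔT = 6×10⁻⁶ × 162 = 0.000972.
1/(A₁E₁) + 1/(A₂E₂) = 1/(1325×204×10³) + 1/(1575×99×10³) = 1.011×10⁻⁸ N⁻¹.
P = 0.000972 / 1.011×10⁻⁸ = 96110 N = 96.11 kN.
σ_{brass} = P/A₂ = 96110/1575 = 61.03 MPa, compressive.

σ ≈ 61 MPa (compressive)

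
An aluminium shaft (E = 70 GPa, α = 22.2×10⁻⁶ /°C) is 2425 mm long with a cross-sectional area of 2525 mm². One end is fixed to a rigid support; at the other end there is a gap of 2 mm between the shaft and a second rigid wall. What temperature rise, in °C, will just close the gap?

ΔT ≈ 37.2 °C

Contact occurs when the free expansion equals the gap: αΔT L = 2 mm.
ΔT = 2 / (22.2×10⁻⁶ × 2425) = 37.15 °C.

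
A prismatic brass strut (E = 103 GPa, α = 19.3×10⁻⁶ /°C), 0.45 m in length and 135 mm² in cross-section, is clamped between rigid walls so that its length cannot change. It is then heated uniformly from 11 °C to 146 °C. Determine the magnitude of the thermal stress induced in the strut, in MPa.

σ ≈ 268 MPa (compressive)

Because both ends are immovable the net strain is zero, and the suppressed thermal strain is αΔT = 19.3×10⁻⁶ × 135 = 2605.5×10⁻⁶.
The stress required to suppress this strain is σ = Eε = 103×10³ × 2605.5×10⁻⁶ = 268.4 MPa, compressive since the strut is trying to expand.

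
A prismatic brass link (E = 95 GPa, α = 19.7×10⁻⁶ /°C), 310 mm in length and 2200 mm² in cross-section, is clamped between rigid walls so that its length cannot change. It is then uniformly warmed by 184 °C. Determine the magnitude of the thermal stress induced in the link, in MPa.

Because both ends are immovable the net strain is zero, and the suppressed thermal strain is αΔT = 19.7×10⁻⁶ × 184 = 3624.8×10⁻⁶.
σ = EαΔT = 95×10³ × 19.7×10⁻⁶ × 184 = 344.4 MPa (compressive; the link is trying to expand).

σ ≈ 344 MPa (compressive)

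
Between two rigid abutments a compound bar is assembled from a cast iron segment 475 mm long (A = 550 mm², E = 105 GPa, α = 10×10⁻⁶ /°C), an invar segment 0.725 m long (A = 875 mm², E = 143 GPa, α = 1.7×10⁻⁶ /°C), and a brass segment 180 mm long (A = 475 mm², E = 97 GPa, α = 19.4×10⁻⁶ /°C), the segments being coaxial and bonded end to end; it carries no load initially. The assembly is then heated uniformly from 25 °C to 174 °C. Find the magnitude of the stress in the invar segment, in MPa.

If the supports were absent, the total length change would be Σ αᵢΔT Lᵢ = 10×10⁻⁶×149×475 + 1.7×10⁻⁶×149×725 + 19.4×10⁻⁶×149×180 = 1.412 mm.
Since the ends are fixed, an axial force P builds up, equal in every segment, with P · Σ Lᵢ/(AᵢEᵢ) = δ_free.
Σ Lᵢ/(AᵢEᵢ) = 475/(550×105×10³) + 725/(875×143×10³) + 180/(475×97×10³) = 1.793×10⁻⁵ mm/N.
So P = 1.412 / 1.793×10⁻⁵ = 78.75 kN, compressive.
σ_{invar} = P / A = 78750 / 875 = 90 MPa.

σ ≈ 90 MPa (compressive)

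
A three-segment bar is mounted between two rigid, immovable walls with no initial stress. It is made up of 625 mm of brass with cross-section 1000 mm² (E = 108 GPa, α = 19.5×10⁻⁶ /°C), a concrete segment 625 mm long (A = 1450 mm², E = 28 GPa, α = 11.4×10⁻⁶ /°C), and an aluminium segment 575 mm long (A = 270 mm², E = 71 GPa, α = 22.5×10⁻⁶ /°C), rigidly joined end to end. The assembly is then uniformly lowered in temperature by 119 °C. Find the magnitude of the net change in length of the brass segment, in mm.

|ΔL| ≈ 1.02 mm

Free thermal contraction of the whole bar: Σ αᵢΔT Lᵢ = 19.5×10⁻⁶×119×625 + 11.4×10⁻⁶×119×625 + 22.5×10⁻⁶×119×575 = 3.838 mm.
Since the ends are fixed, an axial force P builds up, equal in every segment, with P · Σ Lᵢ/(AᵢEᵢ) = δ_free.
Σ Lᵢ/(AᵢEᵢ) = 625/(1000×108×10³) + 625/(1450×28×10³) + 575/(270×71×10³) = 5.118×10⁻⁵ mm/N.
So P = 3.838 / 5.118×10⁻⁵ = 74.99 kN, tensile.
For the brass segment, free thermal change = 19.5×10⁻⁶×119×625 = 1.45 mm and elastic change from P = 74990×625/(1000×108×10³) = 0.434 mm; these oppose, so the net change is 1.02 mm (segment shortens).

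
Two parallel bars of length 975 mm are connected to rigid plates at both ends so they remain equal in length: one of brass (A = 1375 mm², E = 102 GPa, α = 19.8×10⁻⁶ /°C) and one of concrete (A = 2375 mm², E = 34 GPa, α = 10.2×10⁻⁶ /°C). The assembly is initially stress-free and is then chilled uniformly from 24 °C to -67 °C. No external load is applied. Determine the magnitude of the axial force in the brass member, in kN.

Equilibrium of a rigid end plate with no external load gives equal and opposite internal forces ±P in the two members. Since α_{brass} > α_{concrete}, cooling drives the brass into tension and the concrete into compression.
Setting the final lengths equal and cancelling L: (α₁ − α₂)ΔT = P/(A₁E₁) + P/(A₂E₂).
|α₁ − α₂|·ΔT = 9.6×10⁻⁶ × 91 = 0.0008736.
1/(A₁E₁) + 1/(A₂E₂) = 1/(1375×102×10³) + 1/(2375×34×10³) = 1.951×10⁻⁸ N⁻¹.
So P = 0.0008736 / 1.951×10⁻⁸ = 44.77 kN.

P ≈ 44.8 kN (tensile in the brass)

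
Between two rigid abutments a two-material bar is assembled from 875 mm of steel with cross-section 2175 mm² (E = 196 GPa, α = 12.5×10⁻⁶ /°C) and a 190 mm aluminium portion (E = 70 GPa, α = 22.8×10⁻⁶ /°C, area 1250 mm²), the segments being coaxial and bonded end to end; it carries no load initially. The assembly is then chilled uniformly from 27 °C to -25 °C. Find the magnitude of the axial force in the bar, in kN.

With the walls removed the bar would change length by δ_free = Σ αᵢΔT Lᵢ = 12.5×10⁻⁶×52×875 + 22.8×10⁻⁶×52×190 = 0.794 mm.
Since the ends are fixed, an axial force P builds up, equal in every segment, with P · Σ Lᵢ/(AᵢEᵢ) = δ_free.
Σ Lᵢ/(AᵢEᵢ) = 875/(2175×196×10³) + 190/(1250×70×10³) = 4.224×10⁻⁶ mm/N.
P = 0.794 / 4.224×10⁻⁶ = 188000 N = 188 kN, tensile.

P ≈ 188 kN (tensile)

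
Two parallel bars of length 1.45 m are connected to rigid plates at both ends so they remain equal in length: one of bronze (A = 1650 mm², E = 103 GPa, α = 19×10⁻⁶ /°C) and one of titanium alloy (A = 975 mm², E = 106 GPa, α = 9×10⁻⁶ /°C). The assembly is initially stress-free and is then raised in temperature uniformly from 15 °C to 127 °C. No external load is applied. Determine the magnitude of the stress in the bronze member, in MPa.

The bronze has the larger α, so on heating it would change length more than the titanium alloy if both were free. The rigid plates force a common final length, so the bronze is put into compression and the titanium alloy into tension, with equal and opposite forces P (no external load).
Compatibility of the two members (thermal + elastic change equal): (α₁ − α₂)ΔT = P·[1/(A₁E₁) + 1/(A₂E₂)].
|α₁ − α₂|·ΔT = 10×10⁻⁶ × 112 = 0.00112.
1/(A₁E₁) + 1/(A₂E₂) = 1/(1650×103×10³) + 1/(975×106×10³) = 1.556×10⁻⁸ N⁻¹.
So P = 0.00112 / 1.556×10⁻⁸ = 71.98 kN.
σ_{bronze} = P/A₁ = 71980/1650 = 43.62 MPa, compressive.

σ ≈ 43.6 MPa (compressive)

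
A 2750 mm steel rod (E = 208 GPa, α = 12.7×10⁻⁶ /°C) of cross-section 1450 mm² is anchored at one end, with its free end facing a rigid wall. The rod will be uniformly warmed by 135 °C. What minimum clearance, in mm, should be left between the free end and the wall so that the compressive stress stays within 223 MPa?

Free expansion if unrestrained: δ_free = αΔT L = 12.7×10⁻⁶ × 135 × 2750 = 4.715 mm.
At the allowable stress the elastic shortening the wall may impose is σL/E = 223 × 2750 / (208×10³) = 2.948 mm.
So the gap has to take up the difference, g_min = δ_free − σL/E = 4.715 − 2.948 = 1.767 mm.

g ≈ 1.77 mm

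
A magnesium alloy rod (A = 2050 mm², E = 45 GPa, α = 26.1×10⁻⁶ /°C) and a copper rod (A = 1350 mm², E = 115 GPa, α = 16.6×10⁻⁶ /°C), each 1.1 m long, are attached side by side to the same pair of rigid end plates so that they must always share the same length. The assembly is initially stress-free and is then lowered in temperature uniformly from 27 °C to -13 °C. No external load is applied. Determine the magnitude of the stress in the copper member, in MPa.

Both members must finish at the same length. With the larger α, the magnesium alloy tends to over-contract; the plates restrain it, putting the magnesium alloy in tension and the copper in compression. With no external load the two internal forces are equal and opposite, magnitude P.
Setting the final lengths equal and cancelling L: (α₁ − α₂)ΔT = P/(A₁E₁) + P/(A₂E₂).
|α₁ − α₂|·ΔT = 9.5×10⁻⁶ × 40 = 0.00038.
1/(A₁E₁) + 1/(A₂E₂) = 1/(2050×45×10³) + 1/(1350×115×10³) = 1.728×10⁻⁸ N⁻¹.
So P = 0.00038 / 1.728×10⁻⁸ = 21.99 kN.
σ_{copper} = P/A₂ = 21990/1350 = 16.29 MPa, compressive.

σ ≈ 16.3 MPa (compressive)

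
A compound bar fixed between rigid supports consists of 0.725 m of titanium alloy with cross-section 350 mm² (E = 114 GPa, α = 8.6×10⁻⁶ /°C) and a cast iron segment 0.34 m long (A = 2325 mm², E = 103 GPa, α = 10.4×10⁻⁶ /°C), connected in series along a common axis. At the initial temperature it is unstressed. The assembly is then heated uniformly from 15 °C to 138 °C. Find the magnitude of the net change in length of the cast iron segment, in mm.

With the walls removed the bar would change length by δ_free = Σ αᵢΔT Lᵢ = 8.6×10⁻⁶×123×725 + 10.4×10⁻⁶×123×340 = 1.202 mm.
Since the ends are fixed, an axial force P builds up, equal in every segment, with P · Σ Lᵢ/(AᵢEᵢ) = δ_free.
The series flexibility is Σ Lᵢ/(AᵢEᵢ) = 725/(350×114×10³) + 340/(2325×103×10³) = 1.959×10⁻⁵ mm/N.
So P = 1.202 / 1.959×10⁻⁵ = 61.35 kN, compressive.
For the cast iron segment, free thermal change = 10.4×10⁻⁶×123×340 = 0.4349 mm and elastic change from P = 61350×340/(2325×103×10³) = 0.0871 mm; these oppose, so the net change is 0.348 mm (segment lengthens).

|ΔL| ≈ 0.348 mm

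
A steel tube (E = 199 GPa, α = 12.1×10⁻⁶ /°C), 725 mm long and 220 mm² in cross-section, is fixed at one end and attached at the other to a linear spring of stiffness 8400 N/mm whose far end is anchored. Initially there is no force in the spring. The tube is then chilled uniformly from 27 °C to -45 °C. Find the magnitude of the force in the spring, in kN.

P ≈ 4.66 kN

Free thermal contraction: δ_free = αΔT L = 12.1×10⁻⁶ × 72 × 725 = 0.6316 mm.
With a force P in the spring, the elastic change of the tube is PL/(AE) and that of the spring is P/k; compatibility requires their sum to equal δ_free.
So P = δ_free / [L/(AE) + 1/k] = 0.6316 / [ 725/(220×199×10³) + 1/(8400) ].
P = 0.6316 / 0.0001356 = 4658 N.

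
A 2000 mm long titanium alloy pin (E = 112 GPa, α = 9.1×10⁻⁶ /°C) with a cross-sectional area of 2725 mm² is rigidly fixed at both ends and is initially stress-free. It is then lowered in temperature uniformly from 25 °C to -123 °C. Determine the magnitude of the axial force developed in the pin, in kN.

Full restraint means ε = 0, so the stress is σ = EαΔT = 112×10³ × 9.1×10⁻⁶ × 148 = 150.8 MPa.
Axial force P = σA = 150.8 × 2725 = 411000 N = 411 kN, tensile.

P ≈ 411 kN (tensile)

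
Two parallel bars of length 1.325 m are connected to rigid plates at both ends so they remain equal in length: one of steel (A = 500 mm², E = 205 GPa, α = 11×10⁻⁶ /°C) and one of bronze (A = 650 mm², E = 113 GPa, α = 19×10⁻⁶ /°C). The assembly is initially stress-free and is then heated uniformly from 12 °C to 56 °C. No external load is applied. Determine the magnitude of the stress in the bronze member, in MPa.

σ ≈ 23.2 MPa (compressive)

Both members must finish at the same length. With the larger α, the bronze tends to over-expand; the plates restrain it, putting the bronze in compression and the steel in tension. With no external load the two internal forces are equal and opposite, magnitude P.
Setting the final lengths equal and cancelling L: (α₁ − α₂)ΔT = P/(A₁E₁) + P/(A₂E₂).
|α₁ − α₂|·ΔT = 8×10⁻⁶ × 44 = 0.000352.
1/(A₁E₁) + 1/(A₂E₂) = 1/(500×205×10³) + 1/(650×113×10³) = 2.337×10⁻⁸ N⁻¹.
So P = 0.000352 / 2.337×10⁻⁸ = 15.06 kN.
σ_{bronze} = P/A₂ = 15060/650 = 23.17 MPa, compressive.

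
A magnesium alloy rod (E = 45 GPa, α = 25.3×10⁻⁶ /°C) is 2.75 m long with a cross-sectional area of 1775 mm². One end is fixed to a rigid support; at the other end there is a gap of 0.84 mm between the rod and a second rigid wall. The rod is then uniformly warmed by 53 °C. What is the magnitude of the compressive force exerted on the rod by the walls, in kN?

If the wall were absent the rod would grow by αΔT L = 25.3×10⁻⁶ × 53 × 2750 = 3.687 mm.
This exceeds the 0.84 mm gap, so the wall pushes back. The portion of expansion that must be recovered elastically is δ_free − gap = 3.687 − 0.84 = 2.847 mm.
So σ = E(δ_free − g)/L = 45×10³ × 2.847/2750 = 46.6 MPa.
Force on the wall = σA = 46.6 × 1775 mm² = 82.71 kN.

P ≈ 82.7 kN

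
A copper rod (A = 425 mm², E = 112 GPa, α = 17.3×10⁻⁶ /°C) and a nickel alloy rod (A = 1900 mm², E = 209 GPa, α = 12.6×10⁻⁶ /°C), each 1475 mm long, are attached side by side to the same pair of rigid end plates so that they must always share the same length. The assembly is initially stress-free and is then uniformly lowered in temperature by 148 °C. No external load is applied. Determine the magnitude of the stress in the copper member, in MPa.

σ ≈ 69.6 MPa (tensile)

Both members must finish at the same length. With the larger α, the copper tends to over-contract; the plates restrain it, putting the copper in tension and the nickel alloy in compression. With no external load the two internal forces are equal and opposite, magnitude P.
Compatibility of the two members (thermal + elastic change equal): (α₁ − α₂)ΔT = P·[1/(A₁E₁) + 1/(A₂E₂)].
|α₁ − α₂|·ΔT = 4.7×10⁻⁶ × 148 = 0.0006956.
1/(A₁E₁) + 1/(A₂E₂) = 1/(425×112×10³) + 1/(1900×209×10³) = 2.353×10⁻⁸ N⁻¹.
So P = 0.0006956 / 2.353×10⁻⁸ = 29.57 kN.
σ_{copper} = P/A₁ = 29570/425 = 69.57 MPa, tensile.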